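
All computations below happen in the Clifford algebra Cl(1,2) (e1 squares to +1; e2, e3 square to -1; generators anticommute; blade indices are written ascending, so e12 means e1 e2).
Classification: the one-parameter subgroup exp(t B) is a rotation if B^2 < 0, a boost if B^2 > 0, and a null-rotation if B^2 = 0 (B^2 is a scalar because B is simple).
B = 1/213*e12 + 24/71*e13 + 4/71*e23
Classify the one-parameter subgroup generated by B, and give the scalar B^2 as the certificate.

B^2 term by term: the squares give (1/213)^2*(e12)^2 + (24/71)^2*(e13)^2 + (4/71)^2*(e23)^2 = 1/45369*(+1) + 576/5041*(+1) + 16/5041*(-1) = 1/9 (each basis 2-blade squares to minus the product of its generators' squares); cross terms between blades sharing an index anticommute and cancel. So B^2 = 1/9.
Answer: boost, certificate B^2 = 1/9. The class reads off the invariant scalar 1/9 directly.


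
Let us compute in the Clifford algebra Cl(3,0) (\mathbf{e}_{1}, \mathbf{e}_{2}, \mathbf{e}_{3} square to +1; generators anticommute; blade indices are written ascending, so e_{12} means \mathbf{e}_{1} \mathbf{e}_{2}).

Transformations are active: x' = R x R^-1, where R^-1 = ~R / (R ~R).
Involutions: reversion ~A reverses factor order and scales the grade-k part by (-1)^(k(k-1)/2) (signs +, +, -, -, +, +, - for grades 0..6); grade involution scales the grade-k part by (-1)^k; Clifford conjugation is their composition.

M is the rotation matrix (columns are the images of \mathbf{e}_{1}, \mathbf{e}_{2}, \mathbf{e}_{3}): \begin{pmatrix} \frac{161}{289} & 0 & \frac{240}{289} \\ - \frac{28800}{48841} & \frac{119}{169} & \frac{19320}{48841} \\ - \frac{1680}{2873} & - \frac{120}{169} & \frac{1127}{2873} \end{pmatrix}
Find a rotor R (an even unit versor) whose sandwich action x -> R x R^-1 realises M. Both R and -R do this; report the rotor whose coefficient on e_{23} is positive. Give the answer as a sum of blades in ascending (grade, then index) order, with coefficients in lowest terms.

Method: write R = a + b12*e_{12} + b13*e_{13} + b23*e_{23} with a^2 + b12^2 + b13^2 + b23^2 = 1 (so R^-1 = ~R). Expanding the columns R e_j ~R gives tr M = 4a^2 - 1 and, from the antisymmetric part, M21 - M12 = -4a*b12, M13 - M31 = 4a*b13, M32 - M23 = -4a*b23.
Here tr M = \frac{80759}{48841}, so a^2 = (1 + tr M)/4 = \frac{32400}{48841} and a = ±\frac{180}{221}. Taking a = \frac{180}{221}: M21 - M12 = -\frac{28800}{48841}, M13 - M31 = \frac{69120}{48841}, M32 - M23 = -\frac{54000}{48841}, giving b12 = \frac{40}{221}, b13 = \frac{96}{221}, b23 = \frac{75}{221}, i.e. R = \frac{180}{221} + \frac{40}{221} e_{12} + \frac{96}{221} e_{13} + \frac{75}{221} e_{23}.
Its e_{23} coefficient is already positive.
Answer: \frac{180}{221} + \frac{40}{221} e_{12} + \frac{96}{221} e_{13} + \frac{75}{221} e_{23}. Sheet selection: the two-to-one cover makes ±R indistinguishable at the matrix level (trace \frac{80759}{48841}), so uniqueness comes from the required sign on e_{23}.


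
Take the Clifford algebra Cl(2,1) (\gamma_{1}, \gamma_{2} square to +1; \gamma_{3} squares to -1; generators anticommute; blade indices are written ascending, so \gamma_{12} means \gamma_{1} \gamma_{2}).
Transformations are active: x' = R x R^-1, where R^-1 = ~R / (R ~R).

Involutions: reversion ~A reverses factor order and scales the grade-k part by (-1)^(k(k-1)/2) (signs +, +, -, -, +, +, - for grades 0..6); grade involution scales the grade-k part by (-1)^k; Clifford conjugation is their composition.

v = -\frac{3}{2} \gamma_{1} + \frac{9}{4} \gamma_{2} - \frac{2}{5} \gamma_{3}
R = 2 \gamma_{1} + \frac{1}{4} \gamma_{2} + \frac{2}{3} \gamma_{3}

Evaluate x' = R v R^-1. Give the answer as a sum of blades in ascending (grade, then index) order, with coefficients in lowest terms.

~R = 2 \gamma_{1} + \frac{1}{4} \gamma_{2} + \frac{2}{3} \gamma_{3}, and R ~R = \frac{521}{144}, so R^-1 = ~R / (\frac{521}{144}).
R v = -\frac{521}{240} + \frac{39}{8} \gamma_{12} + \frac{1}{5} \gamma_{13} - \frac{8}{5} \gamma_{23}
Answer: -\frac{9}{10} \gamma_{1} - \frac{51}{20} \gamma_{2} - \frac{2}{5} \gamma_{3}


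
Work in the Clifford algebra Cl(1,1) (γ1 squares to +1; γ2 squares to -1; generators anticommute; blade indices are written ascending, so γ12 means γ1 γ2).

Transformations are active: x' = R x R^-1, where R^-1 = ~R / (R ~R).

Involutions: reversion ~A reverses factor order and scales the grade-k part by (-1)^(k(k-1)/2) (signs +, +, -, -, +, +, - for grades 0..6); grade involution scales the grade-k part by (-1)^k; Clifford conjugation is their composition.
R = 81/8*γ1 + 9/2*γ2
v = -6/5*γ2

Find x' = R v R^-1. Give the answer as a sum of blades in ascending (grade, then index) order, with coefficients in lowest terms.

~R = 81/8*γ1 + 9/2*γ2, and R ~R = 5265/64, so R^-1 = ~R / (5265/64).
R v = 27/5 - 243/20*γ12
Answer: 432/325*γ1 + 582/325*γ2


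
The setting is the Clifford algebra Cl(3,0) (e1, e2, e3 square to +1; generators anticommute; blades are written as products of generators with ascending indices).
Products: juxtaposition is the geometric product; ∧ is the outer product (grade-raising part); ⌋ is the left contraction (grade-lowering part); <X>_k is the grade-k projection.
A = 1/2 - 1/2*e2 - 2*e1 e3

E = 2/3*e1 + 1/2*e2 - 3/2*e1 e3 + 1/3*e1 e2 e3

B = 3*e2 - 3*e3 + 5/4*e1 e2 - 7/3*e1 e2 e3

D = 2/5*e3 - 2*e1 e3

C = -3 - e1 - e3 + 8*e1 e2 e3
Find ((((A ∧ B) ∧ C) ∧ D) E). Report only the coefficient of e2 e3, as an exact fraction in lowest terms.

step 1: 3/2*e2 - 3/2*e3 + 5/8*e1 e2 + 3/2*e2 e3 + 29/6*e1 e2 e3
step 2: -9/2*e2 + 9/2*e3 - 3/8*e1 e2 - 3/2*e1 e3 - 6*e2 e3 - 133/8*e1 e2 e3
step 3: -9/5*e2 e3 - 183/20*e1 e2 e3
step 4: 61/20 + 3/5*e1 + 549/40*e2 + 9/10*e3 + 27/10*e1 e2 + 183/40*e1 e3 - 61/10*e2 e3 - 6/5*e1 e2 e3
Answer: -61/10


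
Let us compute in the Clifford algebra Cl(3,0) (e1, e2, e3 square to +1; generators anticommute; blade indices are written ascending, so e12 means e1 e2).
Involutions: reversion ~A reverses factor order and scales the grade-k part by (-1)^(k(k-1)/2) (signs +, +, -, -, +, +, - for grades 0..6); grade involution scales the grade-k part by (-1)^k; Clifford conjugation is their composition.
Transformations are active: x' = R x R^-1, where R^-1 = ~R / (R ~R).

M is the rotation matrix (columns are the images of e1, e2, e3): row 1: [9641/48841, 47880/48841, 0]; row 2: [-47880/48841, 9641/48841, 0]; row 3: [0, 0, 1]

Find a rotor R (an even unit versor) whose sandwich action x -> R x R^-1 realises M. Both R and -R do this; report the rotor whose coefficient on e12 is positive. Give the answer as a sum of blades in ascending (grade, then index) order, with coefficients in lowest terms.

Method: write R = a + b12*e12 + b13*e13 + b23*e23 with a^2 + b12^2 + b13^2 + b23^2 = 1 (so R^-1 = ~R). Expanding the columns R e_j ~R gives tr M = 4a^2 - 1 and, from the antisymmetric part, M21 - M12 = -4a*b12, M13 - M31 = 4a*b13, M32 - M23 = -4a*b23.
Here tr M = 68123/48841, so a^2 = (1 + tr M)/4 = 29241/48841 and a = ±171/221. Taking a = 171/221: M21 - M12 = -95760/48841, M13 - M31 = 0, M32 - M23 = 0, giving b12 = 140/221, b13 = 0, b23 = 0, i.e. R = 171/221 + 140/221*e12.
Its e12 coefficient is already positive.
Answer: 171/221 + 140/221*e12. Recall the cover is two-to-one: with M of trace 68123/48841, both preimages act alike, and the stated e12 sign chooses the sheet.


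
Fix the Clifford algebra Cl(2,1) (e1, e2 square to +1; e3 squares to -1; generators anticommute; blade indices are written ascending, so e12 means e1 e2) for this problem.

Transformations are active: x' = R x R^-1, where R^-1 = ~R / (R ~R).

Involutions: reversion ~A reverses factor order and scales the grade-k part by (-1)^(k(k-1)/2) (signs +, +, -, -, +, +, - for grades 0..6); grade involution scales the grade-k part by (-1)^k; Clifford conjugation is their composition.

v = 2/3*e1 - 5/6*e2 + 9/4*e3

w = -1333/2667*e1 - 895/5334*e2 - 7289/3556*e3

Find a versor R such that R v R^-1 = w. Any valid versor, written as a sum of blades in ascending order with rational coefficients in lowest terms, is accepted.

Why this works: both vectors square to -565/144, so q(v) = q(w) and R = v + w = 445/2667*e1 - 890/889*e2 + 178/889*e3 carries v to w — its own direction survives, the complement (v - w)/2 flips.
Answer: 445/2667*e1 - 890/889*e2 + 178/889*e3


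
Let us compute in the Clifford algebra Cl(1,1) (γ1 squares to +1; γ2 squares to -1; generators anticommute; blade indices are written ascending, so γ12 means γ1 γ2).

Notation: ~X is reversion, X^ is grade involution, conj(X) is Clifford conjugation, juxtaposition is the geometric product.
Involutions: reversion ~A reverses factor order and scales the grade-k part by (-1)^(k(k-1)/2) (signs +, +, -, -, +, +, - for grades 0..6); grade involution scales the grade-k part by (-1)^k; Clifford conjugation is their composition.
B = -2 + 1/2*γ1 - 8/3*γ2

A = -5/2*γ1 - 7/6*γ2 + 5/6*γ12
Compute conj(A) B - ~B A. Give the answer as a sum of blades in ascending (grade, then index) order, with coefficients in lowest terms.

first term: 157/36 - 65/9*γ1 - 23/12*γ2 - 67/12*γ12
second term: -157/36 + 25/9*γ1 + 11/4*γ2 - 107/12*γ12
Answer: 157/18 - 10*γ1 - 14/3*γ2 + 10/3*γ12


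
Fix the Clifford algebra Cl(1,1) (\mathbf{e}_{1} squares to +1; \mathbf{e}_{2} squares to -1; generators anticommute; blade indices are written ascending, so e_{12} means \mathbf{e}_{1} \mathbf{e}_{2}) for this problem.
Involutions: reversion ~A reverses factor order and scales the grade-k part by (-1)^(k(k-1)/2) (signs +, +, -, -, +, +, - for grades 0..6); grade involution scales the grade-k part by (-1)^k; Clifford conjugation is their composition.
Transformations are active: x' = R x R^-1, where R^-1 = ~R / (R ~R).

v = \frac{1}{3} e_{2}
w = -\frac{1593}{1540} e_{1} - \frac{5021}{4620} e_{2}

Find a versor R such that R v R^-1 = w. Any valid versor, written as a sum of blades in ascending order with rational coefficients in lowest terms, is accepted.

Construction: equal norms (both -\frac{1}{9}) license R = v + w = -\frac{1593}{1540} e_{1} - \frac{3481}{4620} e_{2} — nothing changes along that direction, while (v - w)/2 changes sign, so v maps onto w.
Answer: -\frac{1593}{1540} e_{1} - \frac{3481}{4620} e_{2}


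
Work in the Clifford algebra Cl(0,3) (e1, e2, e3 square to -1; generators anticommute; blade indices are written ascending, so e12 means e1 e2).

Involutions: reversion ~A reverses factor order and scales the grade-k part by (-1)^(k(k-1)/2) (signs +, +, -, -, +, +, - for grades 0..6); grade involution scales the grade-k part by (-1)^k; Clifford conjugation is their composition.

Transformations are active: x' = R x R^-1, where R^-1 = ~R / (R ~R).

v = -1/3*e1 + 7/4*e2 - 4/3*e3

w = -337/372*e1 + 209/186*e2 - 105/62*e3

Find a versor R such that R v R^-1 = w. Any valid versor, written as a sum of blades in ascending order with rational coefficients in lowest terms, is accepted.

Take R = v + w = -461/372*e1 + 1069/372*e2 - 563/186*e3. Because q(v) = q(w) = -713/144, conjugation by R sends v exactly to w.
Answer: -461/372*e1 + 1069/372*e2 - 563/186*e3


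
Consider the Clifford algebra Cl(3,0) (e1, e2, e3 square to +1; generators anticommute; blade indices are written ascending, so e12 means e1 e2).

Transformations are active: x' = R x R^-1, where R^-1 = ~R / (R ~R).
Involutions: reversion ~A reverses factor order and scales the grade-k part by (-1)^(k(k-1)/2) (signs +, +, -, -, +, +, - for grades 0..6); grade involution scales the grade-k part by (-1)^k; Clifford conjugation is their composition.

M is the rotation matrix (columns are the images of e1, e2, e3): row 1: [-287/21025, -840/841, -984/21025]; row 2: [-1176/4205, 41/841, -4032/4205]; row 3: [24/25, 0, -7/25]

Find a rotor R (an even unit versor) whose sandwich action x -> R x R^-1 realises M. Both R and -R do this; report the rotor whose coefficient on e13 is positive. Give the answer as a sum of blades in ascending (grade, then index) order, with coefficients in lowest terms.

Method: write R = a + b12*e12 + b13*e13 + b23*e23 with a^2 + b12^2 + b13^2 + b23^2 = 1 (so R^-1 = ~R). Expanding the columns R e_j ~R gives tr M = 4a^2 - 1 and, from the antisymmetric part, M21 - M12 = -4a*b12, M13 - M31 = 4a*b13, M32 - M23 = -4a*b23.
Here tr M = -5149/21025, so a^2 = (1 + tr M)/4 = 3969/21025 and a = ±63/145. Taking a = 63/145: M21 - M12 = 3024/4205, M13 - M31 = -21168/21025, M32 - M23 = 4032/4205, giving b12 = -12/29, b13 = -84/145, b23 = -16/29, i.e. R = 63/145 - 12/29*e12 - 84/145*e13 - 16/29*e23.
Its e13 coefficient is negative, so report the other preimage -R.
Answer: -63/145 + 12/29*e12 + 84/145*e13 + 16/29*e23. Note: both R and -R realise this M (trace -5149/21025); the covering map identifies them, and the e13-coefficient sign is the tie-breaker.


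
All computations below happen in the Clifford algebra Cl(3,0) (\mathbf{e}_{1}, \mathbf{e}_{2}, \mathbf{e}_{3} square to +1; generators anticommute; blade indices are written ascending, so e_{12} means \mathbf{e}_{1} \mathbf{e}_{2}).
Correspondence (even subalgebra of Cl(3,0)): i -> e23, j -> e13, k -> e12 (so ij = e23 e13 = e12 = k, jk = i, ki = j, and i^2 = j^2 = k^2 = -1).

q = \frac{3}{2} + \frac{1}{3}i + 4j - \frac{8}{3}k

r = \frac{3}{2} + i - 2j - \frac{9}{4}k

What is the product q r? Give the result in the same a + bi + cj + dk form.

In blades: q = \frac{3}{2} - \frac{8}{3} e_{12} + 4 e_{13} + \frac{1}{3} e_{23}, r = \frac{3}{2} - \frac{9}{4} e_{12} - 2 e_{13} + e_{23}.
Distribute q over r term by term (generator squares from the signature, products reordered to ascending indices): (\frac{3}{2})*r = \frac{9}{4} - \frac{27}{8} e_{12} - 3 e_{13} + \frac{3}{2} e_{23}; (-\frac{8}{3} e_{12})*r = -6 - 4 e_{12} - \frac{8}{3} e_{13} - \frac{16}{3} e_{23}; (4 e_{13})*r = 8 - 4 e_{12} + 6 e_{13} - 9 e_{23}; (\frac{1}{3} e_{23})*r = -\frac{1}{3} - \frac{2}{3} e_{12} + \frac{3}{4} e_{13} + \frac{1}{2} e_{23}.
Sum: \frac{47}{12} - \frac{289}{24} e_{12} + \frac{13}{12} e_{13} - \frac{37}{3} e_{23}; translating back through the correspondence:
Answer: \frac{47}{12} - \frac{37}{3}i + \frac{13}{12}j - \frac{289}{24}k


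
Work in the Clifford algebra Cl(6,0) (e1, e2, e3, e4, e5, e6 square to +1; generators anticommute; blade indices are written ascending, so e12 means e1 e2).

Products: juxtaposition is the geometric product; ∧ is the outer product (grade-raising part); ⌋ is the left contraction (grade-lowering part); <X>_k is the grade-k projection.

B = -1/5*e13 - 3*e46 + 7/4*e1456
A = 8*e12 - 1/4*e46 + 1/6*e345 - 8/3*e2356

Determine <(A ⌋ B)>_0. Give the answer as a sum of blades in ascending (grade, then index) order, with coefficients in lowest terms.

step 1: -3/4 - 7/16*e15
step 2: -3/4
Answer: -3/4


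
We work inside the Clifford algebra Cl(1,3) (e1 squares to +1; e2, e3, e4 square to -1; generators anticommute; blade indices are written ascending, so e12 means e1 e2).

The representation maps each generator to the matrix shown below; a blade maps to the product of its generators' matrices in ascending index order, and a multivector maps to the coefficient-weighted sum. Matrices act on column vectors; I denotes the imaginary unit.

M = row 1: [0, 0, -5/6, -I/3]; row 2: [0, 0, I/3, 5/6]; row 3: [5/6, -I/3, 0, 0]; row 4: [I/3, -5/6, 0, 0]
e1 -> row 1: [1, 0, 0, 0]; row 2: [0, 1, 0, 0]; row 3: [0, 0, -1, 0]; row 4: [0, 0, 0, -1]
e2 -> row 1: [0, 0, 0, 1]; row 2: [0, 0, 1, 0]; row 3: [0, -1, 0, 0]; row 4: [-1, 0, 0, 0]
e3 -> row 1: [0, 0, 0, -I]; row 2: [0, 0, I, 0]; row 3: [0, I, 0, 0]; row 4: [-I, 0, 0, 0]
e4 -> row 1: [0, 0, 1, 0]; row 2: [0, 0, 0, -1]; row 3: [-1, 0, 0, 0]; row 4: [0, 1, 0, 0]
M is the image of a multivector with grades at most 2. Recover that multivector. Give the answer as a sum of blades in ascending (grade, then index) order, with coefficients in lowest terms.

Method: the blade images are trace-orthogonal — tr(rho(e_A) rho(e_B)^-1) = 4 if A = B and 0 otherwise — and rho(e_A)^-1 = (e_A)^2 * rho(e_A) with (e_A)^2 = +1 or -1, so the coefficient of e_A in the preimage is (e_A)^2 * tr(M rho(e_A))/4.
Nonzero projections over blades of grade <= 2: e4: (e4)^2 = -1, tr(M rho(e4)) = 10/3, coefficient -5/6; e13: (e13)^2 = +1, tr(M rho(e13)) = 4/3, coefficient 1/3. Every other blade of grade <= 2 projects to 0.
Answer: -5/6*e4 + 1/3*e13


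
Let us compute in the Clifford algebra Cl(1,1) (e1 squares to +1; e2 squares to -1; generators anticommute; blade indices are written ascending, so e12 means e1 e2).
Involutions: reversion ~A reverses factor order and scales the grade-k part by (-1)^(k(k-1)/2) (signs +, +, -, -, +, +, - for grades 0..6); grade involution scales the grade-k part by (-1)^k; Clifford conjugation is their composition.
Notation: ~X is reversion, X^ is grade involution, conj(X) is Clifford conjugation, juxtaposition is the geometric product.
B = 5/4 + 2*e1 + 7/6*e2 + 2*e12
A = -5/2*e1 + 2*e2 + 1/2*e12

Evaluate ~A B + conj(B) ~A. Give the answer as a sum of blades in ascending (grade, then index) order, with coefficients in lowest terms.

first term: -25/3 + 35/24*e1 - 3/2*e2 - 181/24*e12
second term: 25/3 + 35/24*e1 - 3/2*e2 - 181/24*e12
Answer: 35/12*e1 - 3*e2 - 181/12*e12


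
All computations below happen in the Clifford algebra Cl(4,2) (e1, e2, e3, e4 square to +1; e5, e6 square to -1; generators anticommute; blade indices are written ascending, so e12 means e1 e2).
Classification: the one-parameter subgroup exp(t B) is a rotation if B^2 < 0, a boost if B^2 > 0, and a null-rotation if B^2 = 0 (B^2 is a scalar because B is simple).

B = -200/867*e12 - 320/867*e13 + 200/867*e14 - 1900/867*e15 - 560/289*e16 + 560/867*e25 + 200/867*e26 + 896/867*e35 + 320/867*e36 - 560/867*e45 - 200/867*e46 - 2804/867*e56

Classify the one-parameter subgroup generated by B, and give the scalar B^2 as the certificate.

B^2 term by term: the squares give (-200/867)^2*(e12)^2 + (-320/867)^2*(e13)^2 + (200/867)^2*(e14)^2 + (-1900/867)^2*(e15)^2 + (-560/289)^2*(e16)^2 + (560/867)^2*(e25)^2 + (200/867)^2*(e26)^2 + (896/867)^2*(e35)^2 + (320/867)^2*(e36)^2 + (-560/867)^2*(e45)^2 + (-200/867)^2*(e46)^2 + (-2804/867)^2*(e56)^2 = 40000/751689*(-1) + 102400/751689*(-1) + 40000/751689*(-1) + 3610000/751689*(+1) + 313600/83521*(+1) + 313600/751689*(+1) + 40000/751689*(+1) + 802816/751689*(+1) + 102400/751689*(+1) + 313600/751689*(+1) + 40000/751689*(+1) + 7862416/751689*(-1) = 0 (each basis 2-blade squares to minus the product of its generators' squares); cross terms between blades sharing an index anticommute and cancel; the commuting (index-disjoint) pairs give grade-4 terms 2*c*c'*(blade product), which cancel blade by blade — e1235: -358400/751689 + 358400/751689 = 0; e1236: -128000/751689 + 128000/751689 = 0; e1245: 224000/751689 - 224000/751689 = 0; e1246: 80000/751689 - 80000/751689 = 0; e1256: 1121600/751689 + 760000/751689 - 627200/250563 = 0; e1345: 358400/751689 - 358400/751689 = 0; e1346: 128000/751689 - 128000/751689 = 0; e1356: 1794560/751689 + 1216000/751689 - 1003520/250563 = 0; e1456: -1121600/751689 - 760000/751689 + 627200/250563 = 0; e2356: -358400/751689 + 358400/751689 = 0; e2456: 224000/751689 - 224000/751689 = 0; e3456: 358400/751689 - 358400/751689 = 0 — confirming B is simple. So B^2 = 0.
Answer: null-rotation, certificate B^2 = 0. The scalar 0 is the complete invariant here: its sign names the subgroup type.


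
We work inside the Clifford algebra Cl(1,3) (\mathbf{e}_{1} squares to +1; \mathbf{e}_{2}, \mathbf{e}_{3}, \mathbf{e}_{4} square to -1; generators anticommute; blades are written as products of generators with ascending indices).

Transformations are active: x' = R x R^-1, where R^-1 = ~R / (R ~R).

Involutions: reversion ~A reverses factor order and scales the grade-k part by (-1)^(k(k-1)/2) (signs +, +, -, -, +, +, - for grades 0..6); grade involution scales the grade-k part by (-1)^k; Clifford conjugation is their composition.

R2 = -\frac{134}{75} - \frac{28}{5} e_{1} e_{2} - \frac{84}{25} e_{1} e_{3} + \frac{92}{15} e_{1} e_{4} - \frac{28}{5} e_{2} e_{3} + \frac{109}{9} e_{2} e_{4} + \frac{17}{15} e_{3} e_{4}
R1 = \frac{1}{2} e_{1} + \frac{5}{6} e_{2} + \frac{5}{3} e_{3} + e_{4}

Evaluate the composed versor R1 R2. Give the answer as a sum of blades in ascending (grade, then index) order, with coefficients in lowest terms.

Distribute over the terms of R1 (each basis-blade product reordered to ascending indices, repeated generators contracted through their squares):
(\frac{1}{2} e_{1}) R2 = -\frac{67}{75} e_{1} - \frac{14}{5} e_{2} - \frac{42}{25} e_{3} + \frac{46}{15} e_{4} - \frac{14}{5} e_{1} e_{2} e_{3} + \frac{109}{18} e_{1} e_{2} e_{4} + \frac{17}{30} e_{1} e_{3} e_{4}
(\frac{5}{6} e_{2}) R2 = -\frac{14}{3} e_{1} - \frac{67}{45} e_{2} + \frac{14}{3} e_{3} - \frac{545}{54} e_{4} + \frac{14}{5} e_{1} e_{2} e_{3} - \frac{46}{9} e_{1} e_{2} e_{4} + \frac{17}{18} e_{2} e_{3} e_{4}
(\frac{5}{3} e_{3}) R2 = -\frac{28}{5} e_{1} - \frac{28}{3} e_{2} - \frac{134}{45} e_{3} - \frac{17}{9} e_{4} - \frac{28}{3} e_{1} e_{2} e_{3} - \frac{92}{9} e_{1} e_{3} e_{4} - \frac{545}{27} e_{2} e_{3} e_{4}
(e_{4}) R2 = \frac{92}{15} e_{1} + \frac{109}{9} e_{2} + \frac{17}{15} e_{3} - \frac{134}{75} e_{4} - \frac{28}{5} e_{1} e_{2} e_{4} - \frac{84}{25} e_{1} e_{3} e_{4} - \frac{28}{5} e_{2} e_{3} e_{4}
Summing the partial products and collecting blades:
Answer: -\frac{377}{75} e_{1} - \frac{68}{45} e_{2} + \frac{257}{225} e_{3} - \frac{14447}{1350} e_{4} - \frac{28}{3} e_{1} e_{2} e_{3} - \frac{419}{90} e_{1} e_{2} e_{4} - \frac{5857}{450} e_{1} e_{3} e_{4} - \frac{6707}{270} e_{2} e_{3} e_{4}


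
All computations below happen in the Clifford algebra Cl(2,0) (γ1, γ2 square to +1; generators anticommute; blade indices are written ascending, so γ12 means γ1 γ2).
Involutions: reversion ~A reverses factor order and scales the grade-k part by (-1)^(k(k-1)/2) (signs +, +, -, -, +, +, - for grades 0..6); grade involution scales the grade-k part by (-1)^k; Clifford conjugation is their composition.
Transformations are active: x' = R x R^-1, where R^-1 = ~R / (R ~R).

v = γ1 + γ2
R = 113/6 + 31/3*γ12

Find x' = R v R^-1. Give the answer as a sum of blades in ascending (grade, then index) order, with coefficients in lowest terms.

~R = 113/6 - 31/3*γ12, and R ~R = 16613/36, so R^-1 = ~R / (16613/36).
R v = 175/6*γ1 + 17/2*γ2
Answer: 22937/16613*γ1 - 5087/16613*γ2


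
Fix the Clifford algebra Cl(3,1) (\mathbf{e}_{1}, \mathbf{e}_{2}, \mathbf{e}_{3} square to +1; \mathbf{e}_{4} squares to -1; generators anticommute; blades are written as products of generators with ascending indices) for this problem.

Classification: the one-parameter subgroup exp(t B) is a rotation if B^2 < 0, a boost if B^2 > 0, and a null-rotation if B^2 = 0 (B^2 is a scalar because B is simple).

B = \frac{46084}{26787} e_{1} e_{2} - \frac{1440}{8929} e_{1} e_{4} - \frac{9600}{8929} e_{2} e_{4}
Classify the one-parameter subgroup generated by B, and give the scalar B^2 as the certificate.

B^2 term by term: the squares give (\frac{46084}{26787})^2*(e_{1} e_{2})^2 + (-\frac{1440}{8929})^2*(e_{1} e_{4})^2 + (-\frac{9600}{8929})^2*(e_{2} e_{4})^2 = \frac{2123735056}{717543369}*(-1) + \frac{2073600}{79727041}*(+1) + \frac{92160000}{79727041}*(+1) = -\frac{16}{9} (each basis 2-blade squares to minus the product of its generators' squares); cross terms between blades sharing an index anticommute and cancel. So B^2 = -\frac{16}{9}.
Answer: rotation, certificate B^2 = -\frac{16}{9}. Note: conjugating B changes its blade decomposition but never the scalar B^2 = -\frac{16}{9}, whose sign settles the classification.


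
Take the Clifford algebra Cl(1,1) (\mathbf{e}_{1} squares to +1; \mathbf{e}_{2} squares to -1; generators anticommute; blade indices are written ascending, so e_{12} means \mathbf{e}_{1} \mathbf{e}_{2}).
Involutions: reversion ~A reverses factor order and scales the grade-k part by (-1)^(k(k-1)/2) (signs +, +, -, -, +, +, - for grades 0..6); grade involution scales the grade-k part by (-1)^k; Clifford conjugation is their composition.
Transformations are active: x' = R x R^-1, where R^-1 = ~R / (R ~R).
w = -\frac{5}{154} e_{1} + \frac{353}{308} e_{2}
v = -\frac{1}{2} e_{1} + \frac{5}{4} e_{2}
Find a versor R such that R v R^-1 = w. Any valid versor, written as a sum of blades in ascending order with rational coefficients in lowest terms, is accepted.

A norm check does it: q(v) = q(w) = -\frac{21}{16}, hence R = v + w = -\frac{41}{77} e_{1} + \frac{369}{154} e_{2} realises the map — parallel part kept, (v - w)/2 negated, v carried to w.
Answer: -\frac{41}{77} e_{1} + \frac{369}{154} e_{2}


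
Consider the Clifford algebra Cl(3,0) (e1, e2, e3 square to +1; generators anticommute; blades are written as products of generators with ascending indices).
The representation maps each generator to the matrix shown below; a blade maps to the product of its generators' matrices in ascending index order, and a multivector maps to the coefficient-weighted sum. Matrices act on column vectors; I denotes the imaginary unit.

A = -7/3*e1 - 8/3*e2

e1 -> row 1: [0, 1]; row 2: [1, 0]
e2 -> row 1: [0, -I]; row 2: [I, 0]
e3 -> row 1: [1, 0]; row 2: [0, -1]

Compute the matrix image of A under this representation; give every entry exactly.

M = (-7/3)*rho(e1) + (-8/3)*rho(e2), summed entrywise:
Answer: row 1: [0, -7/3 + 8*I/3]; row 2: [-7/3 - 8*I/3, 0]


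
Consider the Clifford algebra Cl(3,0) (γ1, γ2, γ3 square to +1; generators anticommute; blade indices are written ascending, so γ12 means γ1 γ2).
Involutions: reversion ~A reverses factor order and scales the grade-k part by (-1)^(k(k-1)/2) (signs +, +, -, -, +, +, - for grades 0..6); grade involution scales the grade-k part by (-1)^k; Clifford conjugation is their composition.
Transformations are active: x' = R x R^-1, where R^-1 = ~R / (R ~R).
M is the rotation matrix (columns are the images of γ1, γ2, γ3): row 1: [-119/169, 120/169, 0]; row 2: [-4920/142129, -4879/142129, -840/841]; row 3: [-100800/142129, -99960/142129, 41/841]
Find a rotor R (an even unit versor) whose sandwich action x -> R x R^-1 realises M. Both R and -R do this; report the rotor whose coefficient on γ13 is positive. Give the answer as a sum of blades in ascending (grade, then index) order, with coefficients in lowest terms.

Method: write R = a + b12*γ12 + b13*γ13 + b23*γ23 with a^2 + b12^2 + b13^2 + b23^2 = 1 (so R^-1 = ~R). Expanding the columns R e_j ~R gives tr M = 4a^2 - 1 and, from the antisymmetric part, M21 - M12 = -4a*b12, M13 - M31 = 4a*b13, M32 - M23 = -4a*b23.
Here tr M = -98029/142129, so a^2 = (1 + tr M)/4 = 11025/142129 and a = ±105/377. Taking a = 105/377: M21 - M12 = -105840/142129, M13 - M31 = 100800/142129, M32 - M23 = 42000/142129, giving b12 = 252/377, b13 = 240/377, b23 = -100/377, i.e. R = 105/377 + 252/377*γ12 + 240/377*γ13 - 100/377*γ23.
Its γ13 coefficient is already positive.
Answer: 105/377 + 252/377*γ12 + 240/377*γ13 - 100/377*γ23. Recall the cover is two-to-one: with M of trace -98029/142129, both preimages act alike, and the stated γ13 sign chooses the sheet.


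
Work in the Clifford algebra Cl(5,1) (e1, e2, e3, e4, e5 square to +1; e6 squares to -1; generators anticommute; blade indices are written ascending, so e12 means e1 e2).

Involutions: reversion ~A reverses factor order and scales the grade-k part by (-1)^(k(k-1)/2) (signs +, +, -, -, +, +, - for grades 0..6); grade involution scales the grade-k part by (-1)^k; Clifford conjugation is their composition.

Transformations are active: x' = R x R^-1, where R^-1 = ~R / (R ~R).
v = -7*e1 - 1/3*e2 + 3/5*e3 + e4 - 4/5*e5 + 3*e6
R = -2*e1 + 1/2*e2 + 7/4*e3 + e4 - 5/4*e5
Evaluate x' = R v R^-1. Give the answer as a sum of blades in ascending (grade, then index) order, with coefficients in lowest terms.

~R = -2*e1 + 1/2*e2 + 7/4*e3 + e4 - 5/4*e5, and R ~R = 79/8, so R^-1 = ~R / (79/8).
R v = 1013/60 + 25/6*e12 + 221/20*e13 + 5*e14 - 143/20*e15 - 6*e16 + 53/60*e23 + 5/6*e24 - 49/60*e25 + 3/2*e26 + 23/20*e34 - 13/20*e35 + 21/4*e36 + 9/20*e45 + 3*e46 - 15/4*e56
Answer: 191/1185*e1 + 807/395*e2 + 1276/237*e3 + 2867/1185*e4 - 4117/1185*e5 - 3*e6


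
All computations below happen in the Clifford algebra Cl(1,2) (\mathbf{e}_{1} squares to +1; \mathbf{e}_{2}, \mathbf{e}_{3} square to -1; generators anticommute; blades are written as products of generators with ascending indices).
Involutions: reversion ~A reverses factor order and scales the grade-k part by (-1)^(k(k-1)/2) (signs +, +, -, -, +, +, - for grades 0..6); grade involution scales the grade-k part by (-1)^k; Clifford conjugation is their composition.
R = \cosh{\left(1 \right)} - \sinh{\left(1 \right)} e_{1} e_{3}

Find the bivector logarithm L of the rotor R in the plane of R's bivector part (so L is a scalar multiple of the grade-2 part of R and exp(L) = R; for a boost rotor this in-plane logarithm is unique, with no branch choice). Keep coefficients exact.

The scalar part of R is \cosh{\left(1 \right)}, which fixes the rapidity magnitude through cosh (cosh is even, so it cannot fix the sign — the bivector part carries that); dividing the bivector part by sinh of the rapidity gives the plane, and L = rapidity * plane, where the joint sign ambiguity of (rapidity, plane) cancels in the product.
Concretely: cosh(rapidity) = \cosh{\left(1 \right)} gives rapidity = ±1, and since rapidity/sinh(rapidity) is even the sign is immaterial: L = (rapidity/sinh(rapidity)) * <R>_2 = (\frac{1}{\sinh{\left(1 \right)}}) * <R>_2.
Answer: -e_{1} e_{3}


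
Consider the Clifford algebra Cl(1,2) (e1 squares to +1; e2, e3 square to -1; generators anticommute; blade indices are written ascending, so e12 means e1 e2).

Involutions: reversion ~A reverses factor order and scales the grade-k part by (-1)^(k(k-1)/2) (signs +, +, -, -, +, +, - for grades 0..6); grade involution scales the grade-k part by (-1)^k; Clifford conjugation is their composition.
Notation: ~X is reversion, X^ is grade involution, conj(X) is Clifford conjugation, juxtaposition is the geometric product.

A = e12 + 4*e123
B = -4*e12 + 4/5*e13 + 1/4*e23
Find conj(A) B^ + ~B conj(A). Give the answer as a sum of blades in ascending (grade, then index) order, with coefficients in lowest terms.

first term: 4 - e1 - 16/5*e2 - 16*e3 + 1/4*e13 + 4/5*e23
second term: -4 + e1 + 16/5*e2 + 16*e3 + 1/4*e13 + 4/5*e23
Answer: 1/2*e13 + 8/5*e23


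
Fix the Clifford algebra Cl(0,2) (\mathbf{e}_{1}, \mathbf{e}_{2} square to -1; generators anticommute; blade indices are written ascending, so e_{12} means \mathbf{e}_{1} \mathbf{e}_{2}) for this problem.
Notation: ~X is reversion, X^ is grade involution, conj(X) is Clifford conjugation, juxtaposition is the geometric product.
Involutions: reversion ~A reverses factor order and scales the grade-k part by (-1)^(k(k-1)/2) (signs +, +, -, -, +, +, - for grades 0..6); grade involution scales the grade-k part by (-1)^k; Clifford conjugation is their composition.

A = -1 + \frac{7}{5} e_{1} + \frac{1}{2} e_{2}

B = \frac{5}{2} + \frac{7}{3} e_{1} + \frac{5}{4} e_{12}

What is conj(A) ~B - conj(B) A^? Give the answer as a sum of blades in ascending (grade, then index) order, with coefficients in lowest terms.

first term: \frac{23}{30} - \frac{125}{24} e_{1} - 3 e_{2} + \frac{29}{12} e_{12}
second term: -\frac{173}{30} - \frac{43}{24} e_{1} + \frac{1}{2} e_{2} + \frac{29}{12} e_{12}
Answer: \frac{98}{15} - \frac{41}{12} e_{1} - \frac{7}{2} e_{2}


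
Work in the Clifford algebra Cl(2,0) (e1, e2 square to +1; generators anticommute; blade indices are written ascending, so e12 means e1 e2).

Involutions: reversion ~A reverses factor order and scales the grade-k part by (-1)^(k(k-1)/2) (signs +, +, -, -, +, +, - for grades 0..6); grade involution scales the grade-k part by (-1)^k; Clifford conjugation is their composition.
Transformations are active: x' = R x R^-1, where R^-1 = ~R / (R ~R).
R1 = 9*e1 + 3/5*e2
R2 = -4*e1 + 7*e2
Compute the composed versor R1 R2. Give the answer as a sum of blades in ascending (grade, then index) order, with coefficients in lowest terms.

Distribute over the terms of R1 (each basis-blade product reordered to ascending indices, repeated generators contracted through their squares):
(9*e1) R2 = -36 + 63*e12
(3/5*e2) R2 = 21/5 + 12/5*e12
Summing the partial products and collecting blades:
Answer: -159/5 + 327/5*e12


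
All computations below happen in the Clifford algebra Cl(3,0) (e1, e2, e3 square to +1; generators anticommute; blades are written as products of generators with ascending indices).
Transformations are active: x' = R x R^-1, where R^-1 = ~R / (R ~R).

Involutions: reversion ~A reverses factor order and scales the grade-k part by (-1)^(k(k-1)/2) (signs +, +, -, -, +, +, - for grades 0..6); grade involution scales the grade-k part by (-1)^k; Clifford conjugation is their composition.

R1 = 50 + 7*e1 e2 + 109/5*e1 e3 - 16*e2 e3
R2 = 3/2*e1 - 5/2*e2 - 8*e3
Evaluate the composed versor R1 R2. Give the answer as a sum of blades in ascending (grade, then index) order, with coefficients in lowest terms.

Distribute over the terms of R2 (each basis-blade product reordered to ascending indices, repeated generators contracted through their squares):
R1 (3/2*e1) = 75*e1 - 21/2*e2 - 327/10*e3 - 24*e1 e2 e3
R1 (-5/2*e2) = -35/2*e1 - 125*e2 - 40*e3 + 109/2*e1 e2 e3
R1 (-8*e3) = -872/5*e1 + 128*e2 - 400*e3 - 56*e1 e2 e3
Summing the partial products and collecting blades:
Answer: -1169/10*e1 - 15/2*e2 - 4727/10*e3 - 51/2*e1 e2 e3


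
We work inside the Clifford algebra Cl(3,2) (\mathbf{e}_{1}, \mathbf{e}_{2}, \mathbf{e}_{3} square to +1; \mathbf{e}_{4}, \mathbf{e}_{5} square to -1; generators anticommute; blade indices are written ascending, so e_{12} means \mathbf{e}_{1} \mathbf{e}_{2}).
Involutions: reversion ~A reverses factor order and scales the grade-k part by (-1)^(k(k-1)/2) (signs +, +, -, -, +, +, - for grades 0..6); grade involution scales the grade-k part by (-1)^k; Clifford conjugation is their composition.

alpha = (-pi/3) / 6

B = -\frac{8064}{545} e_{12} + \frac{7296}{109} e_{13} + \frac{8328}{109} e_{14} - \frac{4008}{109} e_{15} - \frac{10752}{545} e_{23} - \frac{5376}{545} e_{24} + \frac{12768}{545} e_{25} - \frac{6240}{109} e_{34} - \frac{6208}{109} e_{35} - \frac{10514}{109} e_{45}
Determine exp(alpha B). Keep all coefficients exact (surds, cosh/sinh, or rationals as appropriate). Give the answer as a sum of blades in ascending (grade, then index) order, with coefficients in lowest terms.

B^2 term by term: the squares give (-\frac{8064}{545})^2*(e_{12})^2 + (\frac{7296}{109})^2*(e_{13})^2 + (\frac{8328}{109})^2*(e_{14})^2 + (-\frac{4008}{109})^2*(e_{15})^2 + (-\frac{10752}{545})^2*(e_{23})^2 + (-\frac{5376}{545})^2*(e_{24})^2 + (\frac{12768}{545})^2*(e_{25})^2 + (-\frac{6240}{109})^2*(e_{34})^2 + (-\frac{6208}{109})^2*(e_{35})^2 + (-\frac{10514}{109})^2*(e_{45})^2 = \frac{65028096}{297025}*(-1) + \frac{53231616}{11881}*(-1) + \frac{69355584}{11881}*(+1) + \frac{16064064}{11881}*(+1) + \frac{115605504}{297025}*(-1) + \frac{28901376}{297025}*(+1) + \frac{163021824}{297025}*(+1) + \frac{38937600}{11881}*(+1) + \frac{38539264}{11881}*(+1) + \frac{110544196}{11881}*(-1) = -36 (each basis 2-blade squares to minus the product of its generators' squares); cross terms between blades sharing an index anticommute and cancel; the commuting (index-disjoint) pairs give grade-4 terms 2*c*c'*(blade product), which cancel blade by blade — e_{1234}: \frac{20127744}{11881} + \frac{78446592}{59405} - \frac{179085312}{59405} = 0; e_{1235}: \frac{100122624}{59405} - \frac{186310656}{59405} + \frac{86188032}{59405} = 0; e_{1245}: \frac{169569792}{59405} - \frac{212663808}{59405} + \frac{43094016}{59405} = 0; e_{1345}: -\frac{153420288}{11881} + \frac{103400448}{11881} + \frac{50019840}{11881} = 0; e_{2345}: \frac{226093056}{59405} - \frac{66748416}{59405} - \frac{31868928}{11881} = 0 — confirming B is simple. So B^2 = -36.
B^2 = -36 — since the square is negative, the closed form is circular: l = 6, alpha*l = - \frac{\pi}{3}, so exp(alpha B) = cos(- \frac{\pi}{3}) + (sin(- \frac{\pi}{3})/6)*B = \frac{1}{2} + (- \frac{\sqrt{3}}{12})*B.
Answer: \frac{1}{2} + \frac{672 \sqrt{3}}{545} e_{12} - \frac{608 \sqrt{3}}{109} e_{13} - \frac{694 \sqrt{3}}{109} e_{14} + \frac{334 \sqrt{3}}{109} e_{15} + \frac{896 \sqrt{3}}{545} e_{23} + \frac{448 \sqrt{3}}{545} e_{24} - \frac{1064 \sqrt{3}}{545} e_{25} + \frac{520 \sqrt{3}}{109} e_{34} + \frac{1552 \sqrt{3}}{327} e_{35} + \frac{5257 \sqrt{3}}{654} e_{45}


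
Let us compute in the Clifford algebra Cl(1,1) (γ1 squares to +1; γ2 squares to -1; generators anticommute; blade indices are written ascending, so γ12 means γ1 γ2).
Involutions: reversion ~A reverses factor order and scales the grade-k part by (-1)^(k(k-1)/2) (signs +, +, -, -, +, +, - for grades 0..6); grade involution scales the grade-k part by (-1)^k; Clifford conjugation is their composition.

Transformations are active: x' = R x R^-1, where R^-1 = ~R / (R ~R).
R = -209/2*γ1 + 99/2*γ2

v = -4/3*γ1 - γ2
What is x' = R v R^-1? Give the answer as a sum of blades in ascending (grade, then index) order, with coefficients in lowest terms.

~R = -209/2*γ1 + 99/2*γ2, and R ~R = 8470, so R^-1 = ~R / (8470).
R v = 1133/6 + 341/2*γ12
Answer: -1397/420*γ1 + 449/140*γ2


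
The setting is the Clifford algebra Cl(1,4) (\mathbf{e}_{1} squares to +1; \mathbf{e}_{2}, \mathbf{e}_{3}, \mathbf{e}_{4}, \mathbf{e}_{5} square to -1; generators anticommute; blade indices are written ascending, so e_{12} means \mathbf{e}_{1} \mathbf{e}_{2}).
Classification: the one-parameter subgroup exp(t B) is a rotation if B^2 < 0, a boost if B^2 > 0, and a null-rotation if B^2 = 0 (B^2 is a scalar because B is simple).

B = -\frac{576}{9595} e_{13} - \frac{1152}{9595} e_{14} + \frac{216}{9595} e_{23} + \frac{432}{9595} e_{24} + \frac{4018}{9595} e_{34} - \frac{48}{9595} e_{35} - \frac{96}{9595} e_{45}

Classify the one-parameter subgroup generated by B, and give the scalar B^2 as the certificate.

B^2 term by term: the squares give (-\frac{576}{9595})^2*(e_{13})^2 + (-\frac{1152}{9595})^2*(e_{14})^2 + (\frac{216}{9595})^2*(e_{23})^2 + (\frac{432}{9595})^2*(e_{24})^2 + (\frac{4018}{9595})^2*(e_{34})^2 + (-\frac{48}{9595})^2*(e_{35})^2 + (-\frac{96}{9595})^2*(e_{45})^2 = \frac{331776}{92064025}*(+1) + \frac{1327104}{92064025}*(+1) + \frac{46656}{92064025}*(-1) + \frac{186624}{92064025}*(-1) + \frac{16144324}{92064025}*(-1) + \frac{2304}{92064025}*(-1) + \frac{9216}{92064025}*(-1) = -\frac{4}{25} (each basis 2-blade squares to minus the product of its generators' squares); cross terms between blades sharing an index anticommute and cancel; the commuting (index-disjoint) pairs give grade-4 terms 2*c*c'*(blade product), which cancel blade by blade — e_{1234}: \frac{497664}{92064025} - \frac{497664}{92064025} = 0; e_{1345}: \frac{110592}{92064025} - \frac{110592}{92064025} = 0; e_{2345}: -\frac{41472}{92064025} + \frac{41472}{92064025} = 0 — confirming B is simple. So B^2 = -\frac{4}{25}.
Answer: rotation, certificate B^2 = -\frac{4}{25}. Why this suffices: the scalar -\frac{4}{25} survives any versor conjugation, so its sign alone determines the class however B is presented.


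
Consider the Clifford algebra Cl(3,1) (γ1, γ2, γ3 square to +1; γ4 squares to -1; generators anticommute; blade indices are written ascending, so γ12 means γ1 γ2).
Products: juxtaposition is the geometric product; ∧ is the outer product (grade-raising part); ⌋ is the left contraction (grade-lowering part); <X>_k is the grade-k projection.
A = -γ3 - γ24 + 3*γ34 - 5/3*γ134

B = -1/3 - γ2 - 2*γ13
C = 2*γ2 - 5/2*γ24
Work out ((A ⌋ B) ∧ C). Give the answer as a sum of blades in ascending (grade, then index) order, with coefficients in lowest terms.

step 1: -2*γ1
step 2: -4*γ12 + 5*γ124
Answer: -4*γ12 + 5*γ124


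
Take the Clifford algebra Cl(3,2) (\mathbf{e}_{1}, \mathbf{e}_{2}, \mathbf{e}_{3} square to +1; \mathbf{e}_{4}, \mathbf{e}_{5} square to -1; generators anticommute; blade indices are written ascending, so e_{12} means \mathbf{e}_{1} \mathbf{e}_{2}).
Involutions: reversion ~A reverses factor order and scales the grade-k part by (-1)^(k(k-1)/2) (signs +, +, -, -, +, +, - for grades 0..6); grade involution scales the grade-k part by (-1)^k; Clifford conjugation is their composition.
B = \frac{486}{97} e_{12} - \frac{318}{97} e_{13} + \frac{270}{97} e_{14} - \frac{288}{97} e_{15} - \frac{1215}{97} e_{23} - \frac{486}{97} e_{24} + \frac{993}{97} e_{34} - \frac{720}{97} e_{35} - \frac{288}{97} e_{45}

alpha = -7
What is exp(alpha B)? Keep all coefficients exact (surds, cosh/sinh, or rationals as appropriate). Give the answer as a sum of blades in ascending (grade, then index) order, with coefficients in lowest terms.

B^2 term by term: the squares give (\frac{486}{97})^2*(e_{12})^2 + (-\frac{318}{97})^2*(e_{13})^2 + (\frac{270}{97})^2*(e_{14})^2 + (-\frac{288}{97})^2*(e_{15})^2 + (-\frac{1215}{97})^2*(e_{23})^2 + (-\frac{486}{97})^2*(e_{24})^2 + (\frac{993}{97})^2*(e_{34})^2 + (-\frac{720}{97})^2*(e_{35})^2 + (-\frac{288}{97})^2*(e_{45})^2 = \frac{236196}{9409}*(-1) + \frac{101124}{9409}*(-1) + \frac{72900}{9409}*(+1) + \frac{82944}{9409}*(+1) + \frac{1476225}{9409}*(-1) + \frac{236196}{9409}*(+1) + \frac{986049}{9409}*(+1) + \frac{518400}{9409}*(+1) + \frac{82944}{9409}*(-1) = 0 (each basis 2-blade squares to minus the product of its generators' squares); cross terms between blades sharing an index anticommute and cancel; the commuting (index-disjoint) pairs give grade-4 terms 2*c*c'*(blade product), which cancel blade by blade — e_{1234}: \frac{965196}{9409} - \frac{309096}{9409} - \frac{656100}{9409} = 0; e_{1235}: -\frac{699840}{9409} + \frac{699840}{9409} = 0; e_{1245}: -\frac{279936}{9409} + \frac{279936}{9409} = 0; e_{1345}: \frac{183168}{9409} + \frac{388800}{9409} - \frac{571968}{9409} = 0; e_{2345}: \frac{699840}{9409} - \frac{699840}{9409} = 0 — confirming B is simple. So B^2 = 0.
B^2 = 0, so the series truncates immediately: exp(alpha B) = 1 + alpha B (parabolic case).
Answer: 1 - \frac{3402}{97} e_{12} + \frac{2226}{97} e_{13} - \frac{1890}{97} e_{14} + \frac{2016}{97} e_{15} + \frac{8505}{97} e_{23} + \frac{3402}{97} e_{24} - \frac{6951}{97} e_{34} + \frac{5040}{97} e_{35} + \frac{2016}{97} e_{45}
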